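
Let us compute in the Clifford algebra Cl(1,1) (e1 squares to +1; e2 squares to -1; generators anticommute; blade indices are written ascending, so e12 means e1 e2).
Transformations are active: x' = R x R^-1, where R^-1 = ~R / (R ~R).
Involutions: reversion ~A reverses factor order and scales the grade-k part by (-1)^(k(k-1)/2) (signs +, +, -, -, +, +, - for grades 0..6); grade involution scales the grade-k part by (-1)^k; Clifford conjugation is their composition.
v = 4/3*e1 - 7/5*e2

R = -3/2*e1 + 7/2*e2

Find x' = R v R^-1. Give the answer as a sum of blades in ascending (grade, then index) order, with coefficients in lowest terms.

~R = -3/2*e1 + 7/2*e2, and R ~R = -10, so R^-1 = ~R / (-10).
R v = 29/10 - 77/30*e12
Answer: -139/300*e1 - 63/100*e2


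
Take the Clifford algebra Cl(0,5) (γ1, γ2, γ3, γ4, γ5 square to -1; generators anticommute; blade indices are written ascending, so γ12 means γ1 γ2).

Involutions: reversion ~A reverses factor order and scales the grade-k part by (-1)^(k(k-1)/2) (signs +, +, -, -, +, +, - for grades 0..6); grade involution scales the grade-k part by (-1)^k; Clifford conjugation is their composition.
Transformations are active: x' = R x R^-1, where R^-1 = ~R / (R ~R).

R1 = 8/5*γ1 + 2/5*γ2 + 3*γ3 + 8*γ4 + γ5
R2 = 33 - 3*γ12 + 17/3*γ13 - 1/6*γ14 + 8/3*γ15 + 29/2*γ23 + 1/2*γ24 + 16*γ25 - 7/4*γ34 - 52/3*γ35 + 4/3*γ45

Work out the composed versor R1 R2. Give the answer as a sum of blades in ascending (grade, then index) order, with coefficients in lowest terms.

Distribute over the terms of R1 (each basis-blade product reordered to ascending indices, repeated generators contracted through their squares):
(8/5*γ1) R2 = 264/5*γ1 + 24/5*γ2 - 136/15*γ3 + 4/15*γ4 - 64/15*γ5 + 116/5*γ123 + 4/5*γ124 + 128/5*γ125 - 14/5*γ134 - 416/15*γ135 + 32/15*γ145
(2/5*γ2) R2 = -6/5*γ1 + 66/5*γ2 - 29/5*γ3 - 1/5*γ4 - 32/5*γ5 - 34/15*γ123 + 1/15*γ124 - 16/15*γ125 - 7/10*γ234 - 104/15*γ235 + 8/15*γ245
(3*γ3) R2 = 17*γ1 + 87/2*γ2 + 99*γ3 + 21/4*γ4 + 52*γ5 - 9*γ123 + 1/2*γ134 - 8*γ135 - 3/2*γ234 - 48*γ235 + 4*γ345
(8*γ4) R2 = -4/3*γ1 + 4*γ2 - 14*γ3 + 264*γ4 - 32/3*γ5 - 24*γ124 + 136/3*γ134 - 64/3*γ145 + 116*γ234 - 128*γ245 + 416/3*γ345
(γ5) R2 = 8/3*γ1 + 16*γ2 - 52/3*γ3 + 4/3*γ4 + 33*γ5 - 3*γ125 + 17/3*γ135 - 1/6*γ145 + 29/2*γ235 + 1/2*γ245 - 7/4*γ345
Summing the partial products and collecting blades:
Answer: 1049/15*γ1 + 163/2*γ2 + 264/5*γ3 + 5413/20*γ4 + 191/3*γ5 + 179/15*γ123 - 347/15*γ124 + 323/15*γ125 + 1291/30*γ134 - 451/15*γ135 - 581/30*γ145 + 569/5*γ234 - 1213/30*γ235 - 3809/30*γ245 + 1691/12*γ345


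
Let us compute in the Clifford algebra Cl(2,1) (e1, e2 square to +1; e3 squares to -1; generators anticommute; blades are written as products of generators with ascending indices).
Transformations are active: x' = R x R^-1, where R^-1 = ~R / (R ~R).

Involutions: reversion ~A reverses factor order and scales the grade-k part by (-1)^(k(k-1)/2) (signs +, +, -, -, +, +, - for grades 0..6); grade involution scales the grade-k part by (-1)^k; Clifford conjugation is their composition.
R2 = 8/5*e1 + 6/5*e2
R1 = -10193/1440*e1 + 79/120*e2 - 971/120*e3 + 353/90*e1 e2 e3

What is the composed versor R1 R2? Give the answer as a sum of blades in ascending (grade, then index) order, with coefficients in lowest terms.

Distribute over the terms of R2 (each basis-blade product reordered to ascending indices, repeated generators contracted through their squares):
R1 (8/5*e1) = -10193/900 - 79/75*e1 e2 + 971/75*e1 e3 + 1412/225*e2 e3
R1 (6/5*e2) = 79/100 - 10193/1200*e1 e2 - 353/75*e1 e3 + 971/100*e2 e3
Summing the partial products and collecting blades:
Answer: -4741/450 - 3819/400*e1 e2 + 206/25*e1 e3 + 14387/900*e2 e3


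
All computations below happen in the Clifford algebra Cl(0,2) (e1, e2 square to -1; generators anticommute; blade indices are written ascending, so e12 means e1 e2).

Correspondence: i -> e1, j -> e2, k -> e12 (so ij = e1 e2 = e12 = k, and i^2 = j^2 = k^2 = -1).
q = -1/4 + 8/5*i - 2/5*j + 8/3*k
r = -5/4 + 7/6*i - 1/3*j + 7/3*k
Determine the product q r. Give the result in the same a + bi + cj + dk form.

In blades: q = -1/4 + 8/5*e1 - 2/5*e2 + 8/3*e12, r = -5/4 + 7/6*e1 - 1/3*e2 + 7/3*e12.
Distribute q over r term by term (generator squares from the signature, products reordered to ascending indices): (-1/4)*r = 5/16 - 7/24*e1 + 1/12*e2 - 7/12*e12; (8/5*e1)*r = -28/15 - 2*e1 - 56/15*e2 - 8/15*e12; (-2/5*e2)*r = -2/15 - 14/15*e1 + 1/2*e2 + 7/15*e12; (8/3*e12)*r = -56/9 + 8/9*e1 + 28/9*e2 - 10/3*e12.
Sum: -1139/144 - 841/360*e1 - 7/180*e2 - 239/60*e12; translating back through the correspondence:
Answer: -1139/144 - 841/360*i - 7/180*j - 239/60*k


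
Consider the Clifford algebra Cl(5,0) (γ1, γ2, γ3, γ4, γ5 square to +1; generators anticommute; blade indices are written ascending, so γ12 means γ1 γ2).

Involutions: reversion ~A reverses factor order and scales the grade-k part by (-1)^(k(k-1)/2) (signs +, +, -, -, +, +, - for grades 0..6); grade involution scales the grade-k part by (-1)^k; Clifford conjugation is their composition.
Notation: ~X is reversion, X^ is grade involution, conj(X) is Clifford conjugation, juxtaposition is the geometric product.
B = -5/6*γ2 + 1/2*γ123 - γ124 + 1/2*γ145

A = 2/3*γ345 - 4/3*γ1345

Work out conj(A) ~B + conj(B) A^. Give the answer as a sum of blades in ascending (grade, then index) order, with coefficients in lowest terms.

first term: 2/3*γ3 - 1/3*γ13 + 4/3*γ235 + 2/3*γ245 - 2/3*γ1235 - 1/3*γ1245 + 5/9*γ2345 - 10/9*γ12345
second term: 2/3*γ3 + 1/3*γ13 - 4/3*γ235 - 2/3*γ245 - 2/3*γ1235 - 1/3*γ1245 - 5/9*γ2345 + 10/9*γ12345
Answer: 4/3*γ3 - 4/3*γ1235 - 2/3*γ1245


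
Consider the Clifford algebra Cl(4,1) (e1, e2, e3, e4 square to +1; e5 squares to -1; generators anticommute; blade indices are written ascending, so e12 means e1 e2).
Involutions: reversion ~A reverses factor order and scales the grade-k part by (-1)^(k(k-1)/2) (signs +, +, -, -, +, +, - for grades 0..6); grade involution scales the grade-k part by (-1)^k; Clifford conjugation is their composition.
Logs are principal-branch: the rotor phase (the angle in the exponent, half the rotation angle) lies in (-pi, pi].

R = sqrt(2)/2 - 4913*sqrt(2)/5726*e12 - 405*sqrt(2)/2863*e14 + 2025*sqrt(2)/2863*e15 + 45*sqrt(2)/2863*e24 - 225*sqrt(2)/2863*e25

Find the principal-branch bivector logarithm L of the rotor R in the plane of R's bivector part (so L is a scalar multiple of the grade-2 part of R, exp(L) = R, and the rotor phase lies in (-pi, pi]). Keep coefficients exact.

The scalar part of R is sqrt(2)/2, so the principal-branch rotor phase is pinned; divide the bivector part by its sine to get the unit plane — L is the phase times that plane.
Concretely: cos(phase) = sqrt(2)/2 gives phase = ±pi/4, and since phase/sin(phase) is even the sign is immaterial: L = (phase/sin(phase)) * <R>_2 = (sqrt(2)*pi/4) * <R>_2.
Answer: -4913*pi/11452*e12 - 405*pi/5726*e14 + 2025*pi/5726*e15 + 45*pi/5726*e24 - 225*pi/5726*e25


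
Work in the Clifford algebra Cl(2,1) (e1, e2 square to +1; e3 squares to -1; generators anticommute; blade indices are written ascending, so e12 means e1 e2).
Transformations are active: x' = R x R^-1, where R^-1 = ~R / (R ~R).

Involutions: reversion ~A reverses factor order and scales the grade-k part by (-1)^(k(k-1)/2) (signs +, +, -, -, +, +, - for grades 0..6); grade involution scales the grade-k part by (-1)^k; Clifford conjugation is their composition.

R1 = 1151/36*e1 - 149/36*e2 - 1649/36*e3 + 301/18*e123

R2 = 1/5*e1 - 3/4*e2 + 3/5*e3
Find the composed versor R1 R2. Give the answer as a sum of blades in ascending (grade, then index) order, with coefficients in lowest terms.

Distribute over the terms of R2 (each basis-blade product reordered to ascending indices, repeated generators contracted through their squares):
R1 (1/5*e1) = 1151/180 + 149/180*e12 + 1649/180*e13 + 301/90*e23
R1 (-3/4*e2) = 149/48 - 1151/48*e12 + 301/24*e13 - 1649/48*e23
R1 (3/5*e3) = 1649/60 - 301/30*e12 + 1151/60*e13 - 149/60*e23
Summing the partial products and collecting blades:
Answer: 26627/720 - 23893/720*e12 + 14719/360*e13 - 4823/144*e23


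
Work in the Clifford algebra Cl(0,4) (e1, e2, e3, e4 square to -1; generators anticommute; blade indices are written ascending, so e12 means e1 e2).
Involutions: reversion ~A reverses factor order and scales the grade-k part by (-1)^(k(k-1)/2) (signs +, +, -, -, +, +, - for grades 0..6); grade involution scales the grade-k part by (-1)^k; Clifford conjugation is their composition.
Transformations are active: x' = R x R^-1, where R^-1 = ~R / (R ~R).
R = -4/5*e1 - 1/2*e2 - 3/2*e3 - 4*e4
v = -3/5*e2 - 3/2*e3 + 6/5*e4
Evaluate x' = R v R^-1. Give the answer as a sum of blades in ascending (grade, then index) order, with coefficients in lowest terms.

~R = -4/5*e1 - 1/2*e2 - 3/2*e3 - 4*e4, and R ~R = -957/50, so R^-1 = ~R / (-957/50).
R v = 9/4 + 12/25*e12 + 6/5*e13 - 24/25*e14 - 3/20*e23 - 3*e24 - 39/5*e34
Answer: 60/319*e1 + 2289/3190*e2 + 591/319*e3 - 414/1595*e4


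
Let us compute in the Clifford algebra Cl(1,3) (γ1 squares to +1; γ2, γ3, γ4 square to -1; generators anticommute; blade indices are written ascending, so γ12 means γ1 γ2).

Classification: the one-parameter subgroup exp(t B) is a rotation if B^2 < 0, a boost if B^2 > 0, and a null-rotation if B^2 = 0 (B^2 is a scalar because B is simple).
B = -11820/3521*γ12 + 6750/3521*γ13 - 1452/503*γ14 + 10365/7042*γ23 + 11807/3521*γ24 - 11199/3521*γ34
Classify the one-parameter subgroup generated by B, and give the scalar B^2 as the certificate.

B^2 term by term: the squares give (-11820/3521)^2*(γ12)^2 + (6750/3521)^2*(γ13)^2 + (-1452/503)^2*(γ14)^2 + (10365/7042)^2*(γ23)^2 + (11807/3521)^2*(γ24)^2 + (-11199/3521)^2*(γ34)^2 = 139712400/12397441*(+1) + 45562500/12397441*(+1) + 2108304/253009*(+1) + 107433225/49589764*(-1) + 139405249/12397441*(-1) + 125417601/12397441*(-1) = -1/4 (each basis 2-blade squares to minus the product of its generators' squares); cross terms between blades sharing an index anticommute and cancel; the commuting (index-disjoint) pairs give grade-4 terms 2*c*c'*(blade product), which cancel blade by blade — γ1234: 264744360/12397441 - 159394500/12397441 - 15049980/1771063 = 0 — confirming B is simple. So B^2 = -1/4.
Answer: rotation, certificate B^2 = -1/4. Why this suffices: the scalar -1/4 survives any versor conjugation, so its sign alone determines the class however B is presented.


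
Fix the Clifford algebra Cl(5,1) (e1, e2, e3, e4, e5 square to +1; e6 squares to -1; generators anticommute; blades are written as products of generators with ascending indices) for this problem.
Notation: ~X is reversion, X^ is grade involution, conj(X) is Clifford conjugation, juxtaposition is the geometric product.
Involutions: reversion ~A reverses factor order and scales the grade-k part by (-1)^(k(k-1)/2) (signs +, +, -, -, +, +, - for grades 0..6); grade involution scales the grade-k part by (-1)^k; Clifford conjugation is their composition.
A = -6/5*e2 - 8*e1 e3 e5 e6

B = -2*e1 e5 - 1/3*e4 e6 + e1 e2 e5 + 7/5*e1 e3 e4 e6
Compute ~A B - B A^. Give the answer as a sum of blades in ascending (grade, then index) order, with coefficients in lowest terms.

first term: 6/5*e1 e5 + 16*e3 e6 - 56/5*e4 e5 - 12/5*e1 e2 e5 + 8*e2 e3 e6 + 2/5*e2 e4 e6 - 8/3*e1 e3 e4 e5 + 42/25*e1 e2 e3 e4 e6
second term: -6/5*e1 e5 + 16*e3 e6 + 56/5*e4 e5 + 12/5*e1 e2 e5 + 8*e2 e3 e6 - 2/5*e2 e4 e6 + 8/3*e1 e3 e4 e5 - 42/25*e1 e2 e3 e4 e6
Answer: 12/5*e1 e5 - 112/5*e4 e5 - 24/5*e1 e2 e5 + 4/5*e2 e4 e6 - 16/3*e1 e3 e4 e5 + 84/25*e1 e2 e3 e4 e6


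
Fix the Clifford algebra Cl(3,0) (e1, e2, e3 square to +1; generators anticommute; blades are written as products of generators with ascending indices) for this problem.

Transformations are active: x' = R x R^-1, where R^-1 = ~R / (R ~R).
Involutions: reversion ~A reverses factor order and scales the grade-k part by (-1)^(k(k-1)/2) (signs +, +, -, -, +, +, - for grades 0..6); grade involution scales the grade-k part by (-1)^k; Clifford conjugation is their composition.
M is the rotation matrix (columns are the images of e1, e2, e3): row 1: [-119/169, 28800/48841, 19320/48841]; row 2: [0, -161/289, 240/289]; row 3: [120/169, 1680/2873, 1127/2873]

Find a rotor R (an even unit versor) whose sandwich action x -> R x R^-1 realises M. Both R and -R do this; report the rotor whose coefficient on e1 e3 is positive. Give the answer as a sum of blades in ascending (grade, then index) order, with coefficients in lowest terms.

Method: write R = a + b12*e1 e2 + b13*e1 e3 + b23*e2 e3 with a^2 + b12^2 + b13^2 + b23^2 = 1 (so R^-1 = ~R). Expanding the columns R e_j ~R gives tr M = 4a^2 - 1 and, from the antisymmetric part, M21 - M12 = -4a*b12, M13 - M31 = 4a*b13, M32 - M23 = -4a*b23.
Here tr M = -42441/48841, so a^2 = (1 + tr M)/4 = 1600/48841 and a = ±40/221. Taking a = 40/221: M21 - M12 = -28800/48841, M13 - M31 = -15360/48841, M32 - M23 = -12000/48841, giving b12 = 180/221, b13 = -96/221, b23 = 75/221, i.e. R = 40/221 + 180/221*e1 e2 - 96/221*e1 e3 + 75/221*e2 e3.
Its e1 e3 coefficient is negative, so report the other preimage -R.
Answer: -40/221 - 180/221*e1 e2 + 96/221*e1 e3 - 75/221*e2 e3. Recall the cover is two-to-one: with M of trace -42441/48841, both preimages act alike, and the stated e1 e3 sign chooses the sheet.


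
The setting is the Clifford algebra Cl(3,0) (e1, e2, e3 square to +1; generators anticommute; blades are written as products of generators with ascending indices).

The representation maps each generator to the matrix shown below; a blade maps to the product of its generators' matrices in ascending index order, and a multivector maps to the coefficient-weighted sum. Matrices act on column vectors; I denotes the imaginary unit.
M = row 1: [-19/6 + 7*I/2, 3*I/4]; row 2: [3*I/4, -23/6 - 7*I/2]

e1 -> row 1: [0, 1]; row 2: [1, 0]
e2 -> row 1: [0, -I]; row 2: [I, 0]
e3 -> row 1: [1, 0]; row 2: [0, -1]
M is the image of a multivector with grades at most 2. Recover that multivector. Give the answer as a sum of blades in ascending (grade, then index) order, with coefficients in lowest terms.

Method: 1, rho(e1), rho(e2), rho(e3) form a trace-orthogonal basis of the 2x2 complex matrices (tr(X Y) = 2 if X = Y, else 0), so M = m0*1 + m1*rho(e1) + m2*rho(e2) + m3*rho(e3) with m0 = tr(M)/2 = -7/2, m1 = tr(M rho(e1))/2 = 3*I/4, m2 = tr(M rho(e2))/2 = 0, m3 = tr(M rho(e3))/2 = 1/3 + 7*I/2.
Multiplying table entries, the bivector images are rho(e1 e2) = I*rho(e3), rho(e1 e3) = -I*rho(e2), rho(e2 e3) = I*rho(e1); with real blade coefficients the real parts of m0..m3 are the coefficients of 1, e1, e2, e3 and the imaginary parts give the bivectors (e2 e3: Im m1, e1 e3: -Im m2, e1 e2: Im m3).
Answer: -7/2 + 1/3*e3 + 7/2*e1 e2 + 3/4*e2 e3


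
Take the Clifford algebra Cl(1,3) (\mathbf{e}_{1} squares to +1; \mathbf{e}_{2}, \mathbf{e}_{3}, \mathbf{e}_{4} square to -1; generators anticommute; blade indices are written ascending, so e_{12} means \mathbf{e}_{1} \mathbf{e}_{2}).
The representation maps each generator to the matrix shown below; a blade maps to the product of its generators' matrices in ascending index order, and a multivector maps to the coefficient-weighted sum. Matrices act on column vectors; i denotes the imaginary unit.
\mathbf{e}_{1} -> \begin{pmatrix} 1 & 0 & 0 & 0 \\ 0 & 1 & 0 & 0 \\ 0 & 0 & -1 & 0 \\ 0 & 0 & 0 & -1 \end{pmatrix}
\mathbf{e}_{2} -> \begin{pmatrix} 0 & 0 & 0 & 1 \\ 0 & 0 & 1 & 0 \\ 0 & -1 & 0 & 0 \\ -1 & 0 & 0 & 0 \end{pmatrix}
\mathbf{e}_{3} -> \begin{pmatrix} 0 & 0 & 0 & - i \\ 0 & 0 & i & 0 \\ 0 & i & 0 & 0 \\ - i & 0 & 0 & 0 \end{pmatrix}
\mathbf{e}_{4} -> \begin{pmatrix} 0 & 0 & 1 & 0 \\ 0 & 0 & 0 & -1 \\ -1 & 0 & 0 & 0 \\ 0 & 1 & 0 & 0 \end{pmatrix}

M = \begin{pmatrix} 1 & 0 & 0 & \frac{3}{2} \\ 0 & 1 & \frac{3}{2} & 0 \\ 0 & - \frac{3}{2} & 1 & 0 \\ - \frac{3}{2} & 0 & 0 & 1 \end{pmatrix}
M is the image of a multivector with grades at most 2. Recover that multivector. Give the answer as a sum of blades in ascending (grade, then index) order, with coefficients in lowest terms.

Method: the blade images are trace-orthogonal — tr(rho(e_A) rho(e_B)^-1) = 4 if A = B and 0 otherwise — and rho(e_A)^-1 = (e_A)^2 * rho(e_A) with (e_A)^2 = +1 or -1, so the coefficient of e_A in the preimage is (e_A)^2 * tr(M rho(e_A))/4.
Nonzero projections over blades of grade <= 2: 1: (1)^2 = +1, tr(M 1) = 4, coefficient 1; e_{2}: (e_{2})^2 = -1, tr(M rho(e_{2})) = -6, coefficient \frac{3}{2}. Every other blade of grade <= 2 projects to 0.
Answer: 1 + \frac{3}{2} e_{2}


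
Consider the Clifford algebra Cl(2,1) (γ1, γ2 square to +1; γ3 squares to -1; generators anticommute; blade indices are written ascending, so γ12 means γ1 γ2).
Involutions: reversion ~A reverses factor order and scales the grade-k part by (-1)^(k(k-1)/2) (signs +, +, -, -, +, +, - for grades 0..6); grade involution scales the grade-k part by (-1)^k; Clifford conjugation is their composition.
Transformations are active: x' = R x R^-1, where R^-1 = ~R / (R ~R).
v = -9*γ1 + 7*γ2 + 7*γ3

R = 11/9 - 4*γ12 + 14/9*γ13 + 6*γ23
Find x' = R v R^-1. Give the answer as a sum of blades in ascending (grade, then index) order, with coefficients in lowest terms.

~R = 11/9 + 4*γ12 - 14/9*γ13 - 6*γ23, and R ~R = -565/27, so R^-1 = ~R / (-565/27).
R v = -449/9*γ1 - 625/9*γ2 - 175/9*γ3 - 836/9*γ123
Answer: -13031/339*γ1 + 8431/565*γ2 - 68207/1695*γ3


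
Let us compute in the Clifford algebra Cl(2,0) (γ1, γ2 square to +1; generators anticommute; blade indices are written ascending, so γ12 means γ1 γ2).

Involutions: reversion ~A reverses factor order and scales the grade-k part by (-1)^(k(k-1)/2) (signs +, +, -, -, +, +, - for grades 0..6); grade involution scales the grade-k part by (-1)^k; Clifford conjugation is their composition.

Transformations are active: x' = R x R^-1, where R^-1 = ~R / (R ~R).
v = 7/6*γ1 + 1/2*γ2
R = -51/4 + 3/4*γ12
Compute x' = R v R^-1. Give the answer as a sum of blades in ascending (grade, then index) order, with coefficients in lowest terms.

~R = -51/4 - 3/4*γ12, and R ~R = 1305/8, so R^-1 = ~R / (1305/8).
R v = -29/2*γ1 - 29/4*γ2
Answer: 11/10*γ1 + 19/30*γ2


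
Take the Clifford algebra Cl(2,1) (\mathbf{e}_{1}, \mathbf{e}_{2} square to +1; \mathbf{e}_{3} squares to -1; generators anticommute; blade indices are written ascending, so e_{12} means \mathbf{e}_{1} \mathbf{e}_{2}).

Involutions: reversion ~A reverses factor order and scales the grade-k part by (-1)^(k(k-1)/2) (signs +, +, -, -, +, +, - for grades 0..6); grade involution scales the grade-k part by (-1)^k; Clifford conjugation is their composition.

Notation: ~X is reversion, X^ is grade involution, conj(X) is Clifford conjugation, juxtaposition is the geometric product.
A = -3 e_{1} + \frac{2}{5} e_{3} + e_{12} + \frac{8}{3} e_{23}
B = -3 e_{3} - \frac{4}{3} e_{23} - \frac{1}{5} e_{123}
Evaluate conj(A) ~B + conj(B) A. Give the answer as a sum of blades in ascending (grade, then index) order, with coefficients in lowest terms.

first term: -\frac{214}{45} - \frac{8}{15} e_{1} - \frac{128}{15} e_{2} + \frac{1}{5} e_{3} + \frac{2}{25} e_{12} - \frac{31}{3} e_{13} + \frac{3}{5} e_{23} + 7 e_{123}
second term: \frac{106}{45} - \frac{8}{15} e_{1} + \frac{112}{15} e_{2} + \frac{1}{5} e_{3} + \frac{2}{25} e_{12} + \frac{23}{3} e_{13} + \frac{3}{5} e_{23} - e_{123}
Answer: -\frac{12}{5} - \frac{16}{15} e_{1} - \frac{16}{15} e_{2} + \frac{2}{5} e_{3} + \frac{4}{25} e_{12} - \frac{8}{3} e_{13} + \frac{6}{5} e_{23} + 6 e_{123}


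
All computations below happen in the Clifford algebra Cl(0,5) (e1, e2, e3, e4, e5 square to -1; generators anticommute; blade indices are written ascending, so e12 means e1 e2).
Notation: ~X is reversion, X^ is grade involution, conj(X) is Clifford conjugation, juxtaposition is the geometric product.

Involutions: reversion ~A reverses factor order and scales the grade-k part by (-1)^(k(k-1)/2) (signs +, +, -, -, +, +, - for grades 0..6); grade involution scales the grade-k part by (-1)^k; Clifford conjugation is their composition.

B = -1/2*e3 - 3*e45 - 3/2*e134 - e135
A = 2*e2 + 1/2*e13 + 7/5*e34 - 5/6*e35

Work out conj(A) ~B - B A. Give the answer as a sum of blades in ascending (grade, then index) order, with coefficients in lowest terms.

first term: 61/60*e1 + 29/20*e4 + 1/12*e5 + e23 + 5/2*e34 + 21/5*e35 - 53/20*e145 - 6*e245 + 3*e1234 + 2*e1235 - 3/2*e1345
second term: 61/60*e1 + 29/20*e4 + 1/12*e5 + e23 - 5/2*e34 - 21/5*e35 + 53/20*e145 - 6*e245 - 3*e1234 - 2*e1235 - 3/2*e1345
Answer: 5*e34 + 42/5*e35 - 53/10*e145 + 6*e1234 + 4*e1235


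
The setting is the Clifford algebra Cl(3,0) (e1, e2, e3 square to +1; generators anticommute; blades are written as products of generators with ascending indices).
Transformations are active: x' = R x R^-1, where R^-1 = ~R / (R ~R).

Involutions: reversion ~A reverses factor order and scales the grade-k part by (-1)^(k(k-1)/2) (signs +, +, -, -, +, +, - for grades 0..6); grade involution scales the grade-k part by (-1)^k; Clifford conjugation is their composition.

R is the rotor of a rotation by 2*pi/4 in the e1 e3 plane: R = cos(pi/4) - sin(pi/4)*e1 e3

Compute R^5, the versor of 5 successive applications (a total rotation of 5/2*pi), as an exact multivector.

Rotor phase runs at HALF the rotation angle; powers of one rotor simply add phase, so after 5 steps in e1 e3 the phase is 5*pi/4 = 5*pi/4 and R^5 = cos(5*pi/4) - sin(5*pi/4)*e1 e3.
cos(5*pi/4) = -sqrt(2)/2 and sin(5*pi/4) = -sqrt(2)/2, so R^5 = -sqrt(2)/2 + sqrt(2)/2*e1 e3. The net rotation is 1/2*pi (after discarding 1 full turn, each of which contributes a factor -1 to the rotor); the rotor keeps the half-angle phase exactly.
Answer: -sqrt(2)/2 + sqrt(2)/2*e1 e3


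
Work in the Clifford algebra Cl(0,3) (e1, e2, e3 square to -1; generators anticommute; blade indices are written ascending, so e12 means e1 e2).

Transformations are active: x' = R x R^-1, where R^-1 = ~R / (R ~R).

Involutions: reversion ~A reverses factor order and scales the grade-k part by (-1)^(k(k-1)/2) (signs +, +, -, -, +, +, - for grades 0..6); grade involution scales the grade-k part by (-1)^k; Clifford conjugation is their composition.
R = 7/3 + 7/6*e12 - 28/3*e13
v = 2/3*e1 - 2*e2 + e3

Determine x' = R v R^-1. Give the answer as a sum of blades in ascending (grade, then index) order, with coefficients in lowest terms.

~R = 7/3 - 7/6*e12 + 28/3*e13, and R ~R = 1127/12, so R^-1 = ~R / (1127/12).
R v = 119/9*e1 - 35/9*e2 - 35/9*e3 - 35/2*e123
Answer: -2/207*e1 - 346/207*e2 - 337/207*e3


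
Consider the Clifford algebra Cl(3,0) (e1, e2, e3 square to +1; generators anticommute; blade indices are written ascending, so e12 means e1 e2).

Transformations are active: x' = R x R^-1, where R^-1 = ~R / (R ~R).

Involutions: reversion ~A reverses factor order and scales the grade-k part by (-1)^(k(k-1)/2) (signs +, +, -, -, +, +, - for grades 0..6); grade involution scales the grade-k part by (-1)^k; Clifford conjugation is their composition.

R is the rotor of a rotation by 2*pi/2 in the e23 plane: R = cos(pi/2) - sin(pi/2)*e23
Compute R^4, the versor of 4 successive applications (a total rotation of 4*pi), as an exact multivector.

Half-angle bookkeeping: 4 applications in e23 add up to rotor phase 4*pi/2 = 2*pi, so R^4 = cos(2*pi) - sin(2*pi)*e23.
cos(2*pi) = 1 and sin(2*pi) = 0, so R^4 = 1. The total rotation 4*pi is 2 full turns, so every vector returns to itself, yet the rotor is +1, back on the identity sheet (an even number of 2*pi turns).
Answer: 1


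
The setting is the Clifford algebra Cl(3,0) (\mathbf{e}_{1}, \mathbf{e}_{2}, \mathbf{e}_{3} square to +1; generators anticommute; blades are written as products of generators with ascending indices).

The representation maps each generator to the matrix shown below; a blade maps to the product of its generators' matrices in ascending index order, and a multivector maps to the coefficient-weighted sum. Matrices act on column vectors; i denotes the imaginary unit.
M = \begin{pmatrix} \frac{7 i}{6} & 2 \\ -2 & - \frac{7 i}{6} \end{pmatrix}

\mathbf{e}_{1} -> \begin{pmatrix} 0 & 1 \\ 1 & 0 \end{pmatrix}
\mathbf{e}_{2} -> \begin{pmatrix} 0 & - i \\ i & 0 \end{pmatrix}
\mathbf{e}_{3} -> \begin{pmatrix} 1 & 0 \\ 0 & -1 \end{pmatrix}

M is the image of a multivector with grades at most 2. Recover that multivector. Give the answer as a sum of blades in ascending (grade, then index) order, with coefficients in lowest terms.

Method: 1, rho(e_{1}), rho(e_{2}), rho(e_{3}) form a trace-orthogonal basis of the 2x2 complex matrices (tr(X Y) = 2 if X = Y, else 0), so M = m0*1 + m1*rho(e_{1}) + m2*rho(e_{2}) + m3*rho(e_{3}) with m0 = tr(M)/2 = 0, m1 = tr(M rho(e_{1}))/2 = 0, m2 = tr(M rho(e_{2}))/2 = 2 i, m3 = tr(M rho(e_{3}))/2 = \frac{7 i}{6}.
Multiplying table entries, the bivector images are rho(e_{1} e_{2}) = i*rho(e_{3}), rho(e_{1} e_{3}) = -i*rho(e_{2}), rho(e_{2} e_{3}) = i*rho(e_{1}); with real blade coefficients the real parts of m0..m3 are the coefficients of 1, e_{1}, e_{2}, e_{3} and the imaginary parts give the bivectors (e_{2} e_{3}: Im m1, e_{1} e_{3}: -Im m2, e_{1} e_{2}: Im m3).
Answer: \frac{7}{6} e_{1} e_{2} - 2 e_{1} e_{3}


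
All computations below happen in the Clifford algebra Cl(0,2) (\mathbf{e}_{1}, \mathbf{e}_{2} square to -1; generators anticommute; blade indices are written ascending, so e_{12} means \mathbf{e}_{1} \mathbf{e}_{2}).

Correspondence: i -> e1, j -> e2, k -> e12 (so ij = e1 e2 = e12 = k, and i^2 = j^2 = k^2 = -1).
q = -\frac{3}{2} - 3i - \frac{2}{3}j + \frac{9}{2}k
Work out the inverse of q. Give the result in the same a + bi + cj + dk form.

In blades: q = -\frac{3}{2} - 3 e_{1} - \frac{2}{3} e_{2} + \frac{9}{2} e_{12}.
With qbar = -\frac{3}{2} + 3 e_{1} + \frac{2}{3} e_{2} - \frac{9}{2} e_{12} (scalar fixed, mapped units negated), q qbar = \frac{575}{18} (the sum of squared coefficients), so q^-1 = qbar / (\frac{575}{18}) = -\frac{27}{575} + \frac{54}{575} e_{1} + \frac{12}{575} e_{2} - \frac{81}{575} e_{12}; translating back:
Answer: -\frac{27}{575} + \frac{54}{575}i + \frac{12}{575}j - \frac{81}{575}k


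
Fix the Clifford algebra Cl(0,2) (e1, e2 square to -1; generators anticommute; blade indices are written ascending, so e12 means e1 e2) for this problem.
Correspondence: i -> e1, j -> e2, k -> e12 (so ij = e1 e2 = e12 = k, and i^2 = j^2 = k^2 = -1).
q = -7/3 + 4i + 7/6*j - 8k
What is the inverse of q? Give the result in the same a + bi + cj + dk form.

In blades: q = -7/3 + 4*e1 + 7/6*e2 - 8*e12.
With qbar = -7/3 - 4*e1 - 7/6*e2 + 8*e12 (scalar fixed, mapped units negated), q qbar = 3125/36 (the sum of squared coefficients), so q^-1 = qbar / (3125/36) = -84/3125 - 144/3125*e1 - 42/3125*e2 + 288/3125*e12; translating back:
Answer: -84/3125 - 144/3125*i - 42/3125*j + 288/3125*k


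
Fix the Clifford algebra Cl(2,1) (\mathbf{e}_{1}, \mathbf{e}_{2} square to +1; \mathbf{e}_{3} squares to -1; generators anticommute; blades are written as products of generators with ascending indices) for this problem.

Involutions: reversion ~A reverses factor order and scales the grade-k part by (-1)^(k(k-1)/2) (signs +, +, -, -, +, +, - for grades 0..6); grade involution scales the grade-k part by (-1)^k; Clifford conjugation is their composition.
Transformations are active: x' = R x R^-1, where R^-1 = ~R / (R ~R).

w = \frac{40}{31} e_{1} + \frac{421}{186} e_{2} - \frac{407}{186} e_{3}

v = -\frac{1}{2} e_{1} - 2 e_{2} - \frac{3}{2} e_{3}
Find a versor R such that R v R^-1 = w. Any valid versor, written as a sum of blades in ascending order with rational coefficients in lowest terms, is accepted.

A norm check does it: q(v) = q(w) = 2, hence R = v + w = \frac{49}{62} e_{1} + \frac{49}{186} e_{2} - \frac{343}{93} e_{3} realises the map — parallel part kept, (v - w)/2 negated, v carried to w.
Answer: \frac{49}{62} e_{1} + \frac{49}{186} e_{2} - \frac{343}{93} e_{3}


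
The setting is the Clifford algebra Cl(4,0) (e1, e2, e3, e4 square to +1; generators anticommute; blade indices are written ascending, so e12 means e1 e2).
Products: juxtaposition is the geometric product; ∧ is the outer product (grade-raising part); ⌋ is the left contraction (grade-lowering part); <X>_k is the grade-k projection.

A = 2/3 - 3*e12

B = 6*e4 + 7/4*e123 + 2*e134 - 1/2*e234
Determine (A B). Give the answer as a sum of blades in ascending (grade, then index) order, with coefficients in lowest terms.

step 1: 21/4*e3 + 4*e4 + 7/6*e123 - 18*e124 + 17/6*e134 + 17/3*e234
Answer: 21/4*e3 + 4*e4 + 7/6*e123 - 18*e124 + 17/6*e134 + 17/3*e234


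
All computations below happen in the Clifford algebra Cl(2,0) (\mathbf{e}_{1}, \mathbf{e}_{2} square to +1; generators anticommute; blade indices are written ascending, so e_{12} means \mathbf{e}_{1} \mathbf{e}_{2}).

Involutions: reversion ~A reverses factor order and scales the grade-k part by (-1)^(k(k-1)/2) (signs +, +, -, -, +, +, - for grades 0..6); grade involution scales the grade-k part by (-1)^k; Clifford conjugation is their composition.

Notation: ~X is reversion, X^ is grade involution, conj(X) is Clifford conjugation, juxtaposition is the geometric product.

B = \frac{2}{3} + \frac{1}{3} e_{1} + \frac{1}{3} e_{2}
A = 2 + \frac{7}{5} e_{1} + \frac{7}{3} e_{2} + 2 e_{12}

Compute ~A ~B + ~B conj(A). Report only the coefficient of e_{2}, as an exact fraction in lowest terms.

first term: \frac{116}{45} + \frac{14}{15} e_{1} + \frac{26}{9} e_{2} - \frac{74}{45} e_{12}
second term: \frac{4}{45} + \frac{2}{5} e_{1} - \frac{14}{9} e_{2} - \frac{74}{45} e_{12}
Answer: \frac{4}{3}


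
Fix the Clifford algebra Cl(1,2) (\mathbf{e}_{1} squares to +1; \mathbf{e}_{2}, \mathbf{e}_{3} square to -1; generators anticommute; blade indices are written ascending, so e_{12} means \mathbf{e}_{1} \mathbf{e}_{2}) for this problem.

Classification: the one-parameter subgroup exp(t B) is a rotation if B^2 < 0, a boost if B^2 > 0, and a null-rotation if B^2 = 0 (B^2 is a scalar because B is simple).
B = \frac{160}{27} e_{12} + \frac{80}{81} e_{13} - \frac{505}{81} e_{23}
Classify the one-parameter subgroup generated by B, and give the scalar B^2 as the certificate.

B^2 term by term: the squares give (\frac{160}{27})^2*(e_{12})^2 + (\frac{80}{81})^2*(e_{13})^2 + (-\frac{505}{81})^2*(e_{23})^2 = \frac{25600}{729}*(+1) + \frac{6400}{6561}*(+1) + \frac{255025}{6561}*(-1) = -\frac{25}{9} (each basis 2-blade squares to minus the product of its generators' squares); cross terms between blades sharing an index anticommute and cancel. So B^2 = -\frac{25}{9}.
Answer: rotation, certificate B^2 = -\frac{25}{9}. Certificate logic: -\frac{25}{9} is a conjugation-invariant scalar, so its sign fixes rotation versus boost versus null-rotation outright.


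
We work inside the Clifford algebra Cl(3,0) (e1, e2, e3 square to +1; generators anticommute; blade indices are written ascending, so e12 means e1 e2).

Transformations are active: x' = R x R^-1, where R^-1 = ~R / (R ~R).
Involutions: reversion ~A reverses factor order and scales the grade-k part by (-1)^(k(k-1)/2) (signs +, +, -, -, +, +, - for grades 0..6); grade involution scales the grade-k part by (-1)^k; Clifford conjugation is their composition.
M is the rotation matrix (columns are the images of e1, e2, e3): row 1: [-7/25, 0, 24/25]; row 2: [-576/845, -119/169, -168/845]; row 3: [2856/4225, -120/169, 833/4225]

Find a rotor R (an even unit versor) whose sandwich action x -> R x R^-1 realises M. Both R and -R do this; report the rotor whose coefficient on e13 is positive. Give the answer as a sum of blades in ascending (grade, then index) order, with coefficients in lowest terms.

Method: write R = a + b12*e12 + b13*e13 + b23*e23 with a^2 + b12^2 + b13^2 + b23^2 = 1 (so R^-1 = ~R). Expanding the columns R e_j ~R gives tr M = 4a^2 - 1 and, from the antisymmetric part, M21 - M12 = -4a*b12, M13 - M31 = 4a*b13, M32 - M23 = -4a*b23.
Here tr M = -133/169, so a^2 = (1 + tr M)/4 = 9/169 and a = ±3/13. Taking a = 3/13: M21 - M12 = -576/845, M13 - M31 = 48/169, M32 - M23 = -432/845, giving b12 = 48/65, b13 = 4/13, b23 = 36/65, i.e. R = 3/13 + 48/65*e12 + 4/13*e13 + 36/65*e23.
Its e13 coefficient is already positive.
Answer: 3/13 + 48/65*e12 + 4/13*e13 + 36/65*e23. Why the constraint matters: R and -R act identically through the sandwich — M has trace -133/169 either way — so only the sign condition on e13 picks one of the two preimages.


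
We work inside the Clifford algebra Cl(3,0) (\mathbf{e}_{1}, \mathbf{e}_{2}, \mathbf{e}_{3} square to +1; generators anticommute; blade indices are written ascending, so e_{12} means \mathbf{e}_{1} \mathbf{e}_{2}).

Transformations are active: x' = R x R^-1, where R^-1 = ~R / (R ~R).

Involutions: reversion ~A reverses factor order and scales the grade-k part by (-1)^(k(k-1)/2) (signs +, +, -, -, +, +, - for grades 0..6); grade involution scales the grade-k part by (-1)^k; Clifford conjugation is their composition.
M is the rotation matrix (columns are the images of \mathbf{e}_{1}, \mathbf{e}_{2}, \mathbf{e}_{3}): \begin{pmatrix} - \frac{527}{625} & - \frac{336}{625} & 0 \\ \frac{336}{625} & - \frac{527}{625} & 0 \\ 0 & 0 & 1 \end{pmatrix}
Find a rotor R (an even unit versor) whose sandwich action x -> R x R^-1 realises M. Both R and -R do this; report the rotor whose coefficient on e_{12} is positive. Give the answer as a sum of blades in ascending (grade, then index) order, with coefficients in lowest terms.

Method: write R = a + b12*e_{12} + b13*e_{13} + b23*e_{23} with a^2 + b12^2 + b13^2 + b23^2 = 1 (so R^-1 = ~R). Expanding the columns R e_j ~R gives tr M = 4a^2 - 1 and, from the antisymmetric part, M21 - M12 = -4a*b12, M13 - M31 = 4a*b13, M32 - M23 = -4a*b23.
Here tr M = -\frac{429}{625}, so a^2 = (1 + tr M)/4 = \frac{49}{625} and a = ±\frac{7}{25}. Taking a = \frac{7}{25}: M21 - M12 = \frac{672}{625}, M13 - M31 = 0, M32 - M23 = 0, giving b12 = -\frac{24}{25}, b13 = 0, b23 = 0, i.e. R = \frac{7}{25} - \frac{24}{25} e_{12}.
Its e_{12} coefficient is negative, so report the other preimage -R.
Answer: -\frac{7}{25} + \frac{24}{25} e_{12}. Key observation: the double cover Spin(3) -> SO(3) sends R and -R to the same matrix (trace -\frac{429}{625} here), so the stated sign of the e_{12} coefficient is what selects one sheet.


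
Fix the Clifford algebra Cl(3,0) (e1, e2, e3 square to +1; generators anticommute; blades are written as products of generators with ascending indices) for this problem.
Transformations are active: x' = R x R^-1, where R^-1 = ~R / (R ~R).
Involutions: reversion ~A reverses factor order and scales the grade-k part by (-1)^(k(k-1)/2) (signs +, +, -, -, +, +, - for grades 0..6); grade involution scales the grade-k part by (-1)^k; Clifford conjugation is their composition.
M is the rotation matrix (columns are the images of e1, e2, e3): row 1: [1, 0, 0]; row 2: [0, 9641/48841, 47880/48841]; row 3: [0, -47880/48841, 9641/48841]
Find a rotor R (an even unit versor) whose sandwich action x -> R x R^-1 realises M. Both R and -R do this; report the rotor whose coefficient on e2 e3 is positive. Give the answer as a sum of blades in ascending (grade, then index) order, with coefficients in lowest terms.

Method: write R = a + b12*e1 e2 + b13*e1 e3 + b23*e2 e3 with a^2 + b12^2 + b13^2 + b23^2 = 1 (so R^-1 = ~R). Expanding the columns R e_j ~R gives tr M = 4a^2 - 1 and, from the antisymmetric part, M21 - M12 = -4a*b12, M13 - M31 = 4a*b13, M32 - M23 = -4a*b23.
Here tr M = 68123/48841, so a^2 = (1 + tr M)/4 = 29241/48841 and a = ±171/221. Taking a = 171/221: M21 - M12 = 0, M13 - M31 = 0, M32 - M23 = -95760/48841, giving b12 = 0, b13 = 0, b23 = 140/221, i.e. R = 171/221 + 140/221*e2 e3.
Its e2 e3 coefficient is already positive.
Answer: 171/221 + 140/221*e2 e3. Why the constraint matters: R and -R act identically through the sandwich — M has trace 68123/48841 either way — so only the sign condition on e2 e3 picks one of the two preimages.


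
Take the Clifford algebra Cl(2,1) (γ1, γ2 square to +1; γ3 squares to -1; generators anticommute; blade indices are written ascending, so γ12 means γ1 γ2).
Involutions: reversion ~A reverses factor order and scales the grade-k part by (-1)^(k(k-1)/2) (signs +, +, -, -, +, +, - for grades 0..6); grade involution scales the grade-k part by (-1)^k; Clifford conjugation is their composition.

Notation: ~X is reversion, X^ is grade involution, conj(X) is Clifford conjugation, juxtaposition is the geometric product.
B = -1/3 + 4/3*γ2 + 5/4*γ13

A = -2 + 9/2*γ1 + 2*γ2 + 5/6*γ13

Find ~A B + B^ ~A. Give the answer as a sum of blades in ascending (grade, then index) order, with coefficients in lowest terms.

first term: 55/24 - 3/2*γ1 - 10/3*γ2 + 45/8*γ3 + 6*γ12 - 20/9*γ13 - 25/18*γ123
second term: -73/24 - 3/2*γ1 + 2*γ2 - 45/8*γ3 + 6*γ12 - 20/9*γ13 - 65/18*γ123
Answer: -3/4 - 3*γ1 - 4/3*γ2 + 12*γ12 - 40/9*γ13 - 5*γ123


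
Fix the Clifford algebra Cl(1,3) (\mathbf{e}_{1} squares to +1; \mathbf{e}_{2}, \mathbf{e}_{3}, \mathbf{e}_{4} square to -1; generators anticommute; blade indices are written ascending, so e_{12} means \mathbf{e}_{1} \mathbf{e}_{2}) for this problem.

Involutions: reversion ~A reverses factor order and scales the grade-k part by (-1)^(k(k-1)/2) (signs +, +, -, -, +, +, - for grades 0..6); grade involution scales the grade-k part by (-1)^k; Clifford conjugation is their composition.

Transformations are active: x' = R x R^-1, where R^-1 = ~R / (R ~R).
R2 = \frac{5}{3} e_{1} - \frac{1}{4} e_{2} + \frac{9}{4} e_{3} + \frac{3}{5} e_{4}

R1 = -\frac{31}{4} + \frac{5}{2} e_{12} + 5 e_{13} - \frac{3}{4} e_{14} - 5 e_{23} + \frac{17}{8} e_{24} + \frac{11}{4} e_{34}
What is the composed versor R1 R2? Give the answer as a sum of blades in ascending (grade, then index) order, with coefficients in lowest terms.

Distribute over the terms of R2 (each basis-blade product reordered to ascending indices, repeated generators contracted through their squares):
R1 (\frac{5}{3} e_{1}) = -\frac{155}{12} e_{1} - \frac{25}{6} e_{2} - \frac{25}{3} e_{3} + \frac{5}{4} e_{4} - \frac{25}{3} e_{123} + \frac{85}{24} e_{124} + \frac{55}{12} e_{134}
R1 (-\frac{1}{4} e_{2}) = \frac{5}{8} e_{1} + \frac{31}{16} e_{2} + \frac{5}{4} e_{3} - \frac{17}{32} e_{4} + \frac{5}{4} e_{123} - \frac{3}{16} e_{124} - \frac{11}{16} e_{234}
R1 (\frac{9}{4} e_{3}) = -\frac{45}{4} e_{1} + \frac{45}{4} e_{2} - \frac{279}{16} e_{3} + \frac{99}{16} e_{4} + \frac{45}{8} e_{123} + \frac{27}{16} e_{134} - \frac{153}{32} e_{234}
R1 (\frac{3}{5} e_{4}) = \frac{9}{20} e_{1} - \frac{51}{40} e_{2} - \frac{33}{20} e_{3} - \frac{93}{20} e_{4} + \frac{3}{2} e_{124} + 3 e_{134} - 3 e_{234}
Summing the partial products and collecting blades:
Answer: -\frac{2771}{120} e_{1} + \frac{1859}{240} e_{2} - \frac{6281}{240} e_{3} + \frac{361}{160} e_{4} - \frac{35}{24} e_{123} + \frac{233}{48} e_{124} + \frac{445}{48} e_{134} - \frac{271}{32} e_{234}


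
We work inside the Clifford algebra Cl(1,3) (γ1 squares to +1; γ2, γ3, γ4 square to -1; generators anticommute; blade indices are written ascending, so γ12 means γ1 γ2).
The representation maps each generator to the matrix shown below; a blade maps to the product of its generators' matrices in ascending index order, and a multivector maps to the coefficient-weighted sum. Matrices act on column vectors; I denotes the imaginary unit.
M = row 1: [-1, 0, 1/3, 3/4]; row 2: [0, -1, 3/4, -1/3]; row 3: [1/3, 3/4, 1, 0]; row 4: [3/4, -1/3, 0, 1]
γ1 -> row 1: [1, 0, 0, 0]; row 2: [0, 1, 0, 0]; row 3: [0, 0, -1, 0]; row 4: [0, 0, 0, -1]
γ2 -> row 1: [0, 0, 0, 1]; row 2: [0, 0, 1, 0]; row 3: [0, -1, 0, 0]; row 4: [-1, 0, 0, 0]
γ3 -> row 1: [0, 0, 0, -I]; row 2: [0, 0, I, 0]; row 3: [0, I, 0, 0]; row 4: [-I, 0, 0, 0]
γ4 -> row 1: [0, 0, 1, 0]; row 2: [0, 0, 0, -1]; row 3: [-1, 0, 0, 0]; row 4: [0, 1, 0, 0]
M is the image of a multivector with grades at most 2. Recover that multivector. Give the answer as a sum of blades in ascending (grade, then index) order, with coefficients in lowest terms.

Method: the blade images are trace-orthogonal — tr(rho(e_A) rho(e_B)^-1) = 4 if A = B and 0 otherwise — and rho(e_A)^-1 = (e_A)^2 * rho(e_A) with (e_A)^2 = +1 or -1, so the coefficient of e_A in the preimage is (e_A)^2 * tr(M rho(e_A))/4.
Nonzero projections over blades of grade <= 2: γ1: (γ1)^2 = +1, tr(M rho(γ1)) = -4, coefficient -1; γ12: (γ12)^2 = +1, tr(M rho(γ12)) = 3, coefficient 3/4; γ14: (γ14)^2 = +1, tr(M rho(γ14)) = 4/3, coefficient 1/3. Every other blade of grade <= 2 projects to 0.
Answer: -γ1 + 3/4*γ12 + 1/3*γ14
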